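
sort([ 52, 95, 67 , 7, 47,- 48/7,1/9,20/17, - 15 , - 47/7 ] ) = [ - 15,-48/7,-47/7, 1/9, 20/17,  7, 47, 52,67, 95] 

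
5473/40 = 136 + 33/40 =136.82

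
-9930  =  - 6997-2933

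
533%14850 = 533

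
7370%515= 160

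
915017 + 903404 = 1818421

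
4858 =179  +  4679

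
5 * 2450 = 12250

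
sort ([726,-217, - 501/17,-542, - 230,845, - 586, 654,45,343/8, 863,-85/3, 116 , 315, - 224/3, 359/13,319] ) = [-586,-542,- 230, -217, - 224/3, - 501/17, - 85/3,359/13, 343/8,45, 116, 315,319, 654, 726,845,863]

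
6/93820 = 3/46910 = 0.00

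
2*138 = 276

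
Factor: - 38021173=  - 233^1*163181^1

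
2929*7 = 20503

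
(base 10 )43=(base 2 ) 101011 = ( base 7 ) 61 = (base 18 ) 27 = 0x2B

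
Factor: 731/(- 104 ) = - 2^ (-3) * 13^ ( - 1) * 17^1*43^1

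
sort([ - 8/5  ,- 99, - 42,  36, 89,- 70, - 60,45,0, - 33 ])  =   [  -  99, - 70, - 60, - 42, - 33,-8/5,0,  36,  45, 89 ]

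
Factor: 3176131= 7^2*53^1*1223^1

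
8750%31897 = 8750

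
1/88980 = 1/88980 = 0.00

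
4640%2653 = 1987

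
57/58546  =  57/58546 = 0.00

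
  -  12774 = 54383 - 67157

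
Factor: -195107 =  - 11^1 * 17737^1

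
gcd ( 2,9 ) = 1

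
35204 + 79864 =115068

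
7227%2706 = 1815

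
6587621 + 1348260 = 7935881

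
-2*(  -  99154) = 198308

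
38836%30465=8371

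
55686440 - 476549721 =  -420863281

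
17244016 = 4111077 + 13132939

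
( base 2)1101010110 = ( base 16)356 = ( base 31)RH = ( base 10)854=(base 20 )22E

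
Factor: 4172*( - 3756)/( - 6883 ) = 2^4*3^1*7^1* 149^1*313^1*6883^(  -  1) = 15670032/6883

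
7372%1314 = 802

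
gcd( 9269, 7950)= 1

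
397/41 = 397/41 = 9.68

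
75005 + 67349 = 142354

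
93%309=93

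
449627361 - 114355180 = 335272181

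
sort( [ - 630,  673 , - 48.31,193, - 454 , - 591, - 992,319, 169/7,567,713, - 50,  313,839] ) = [  -  992, - 630 ,-591, - 454, - 50 , - 48.31,169/7,193,313,319,  567,673,713,839 ] 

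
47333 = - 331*( - 143 )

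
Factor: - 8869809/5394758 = - 2^( - 1) *3^1*13^1*227431^1*2697379^( - 1)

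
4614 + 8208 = 12822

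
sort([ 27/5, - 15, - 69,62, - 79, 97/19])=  [ - 79 , - 69 , - 15, 97/19 , 27/5,62]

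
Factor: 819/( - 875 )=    - 3^2 * 5^( - 3 )*13^1 =-117/125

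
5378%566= 284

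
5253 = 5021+232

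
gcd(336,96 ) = 48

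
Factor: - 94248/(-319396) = 18/61 = 2^1*3^2*61^(-1 ) 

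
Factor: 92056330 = 2^1 * 5^1*19^1 *79^1*6133^1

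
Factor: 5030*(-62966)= - 316718980 = - 2^2*5^1*19^1*503^1*1657^1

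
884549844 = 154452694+730097150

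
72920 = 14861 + 58059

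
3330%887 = 669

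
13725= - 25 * ( - 549) 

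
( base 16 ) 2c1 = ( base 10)705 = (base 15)320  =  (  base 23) 17F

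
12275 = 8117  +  4158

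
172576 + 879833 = 1052409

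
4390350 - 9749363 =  - 5359013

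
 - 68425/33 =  - 2074 + 17/33 =- 2073.48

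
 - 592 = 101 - 693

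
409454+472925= 882379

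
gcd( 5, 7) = 1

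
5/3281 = 5/3281=0.00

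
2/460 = 1/230=0.00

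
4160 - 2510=1650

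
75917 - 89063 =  - 13146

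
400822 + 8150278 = 8551100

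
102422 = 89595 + 12827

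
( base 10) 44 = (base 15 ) 2e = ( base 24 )1K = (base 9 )48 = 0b101100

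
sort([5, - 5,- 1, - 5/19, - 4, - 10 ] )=[ - 10, - 5,- 4, - 1, - 5/19, 5] 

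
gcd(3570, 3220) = 70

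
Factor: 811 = 811^1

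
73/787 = 73/787 = 0.09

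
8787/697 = 12 + 423/697 =12.61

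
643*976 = 627568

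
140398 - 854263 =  - 713865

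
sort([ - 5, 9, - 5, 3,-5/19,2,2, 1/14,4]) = [ - 5, - 5, - 5/19, 1/14,  2 , 2 , 3 , 4 , 9] 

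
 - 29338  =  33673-63011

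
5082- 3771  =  1311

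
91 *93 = 8463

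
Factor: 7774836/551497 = 2^2 * 3^1*17^(  -  1) * 277^1*2339^1*32441^(-1) 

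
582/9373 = 582/9373 = 0.06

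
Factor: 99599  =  137^1*727^1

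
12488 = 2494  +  9994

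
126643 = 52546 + 74097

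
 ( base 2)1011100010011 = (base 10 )5907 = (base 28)7ER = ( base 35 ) 4SR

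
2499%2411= 88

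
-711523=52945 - 764468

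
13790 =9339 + 4451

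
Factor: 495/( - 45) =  - 11^1 = - 11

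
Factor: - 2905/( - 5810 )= 2^( - 1) =1/2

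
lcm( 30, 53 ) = 1590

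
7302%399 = 120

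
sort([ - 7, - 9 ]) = [ - 9, - 7 ] 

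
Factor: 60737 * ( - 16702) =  - 2^1* 7^1* 1193^1 * 60737^1 =- 1014429374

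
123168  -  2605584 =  - 2482416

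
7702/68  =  3851/34 = 113.26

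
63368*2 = 126736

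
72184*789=56953176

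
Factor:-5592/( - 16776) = 3^(  -  1) = 1/3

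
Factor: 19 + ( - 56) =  - 37  =  - 37^1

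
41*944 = 38704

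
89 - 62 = 27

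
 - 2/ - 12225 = 2/12225 = 0.00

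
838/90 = 9 + 14/45 = 9.31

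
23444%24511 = 23444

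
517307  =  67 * 7721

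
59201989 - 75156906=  - 15954917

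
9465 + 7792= 17257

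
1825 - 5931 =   -  4106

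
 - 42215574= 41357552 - 83573126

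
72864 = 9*8096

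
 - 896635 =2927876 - 3824511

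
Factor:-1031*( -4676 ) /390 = 2410478/195 = 2^1*3^( - 1)*5^( - 1) *7^1*13^( - 1)*167^1*1031^1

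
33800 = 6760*5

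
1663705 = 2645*629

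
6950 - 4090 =2860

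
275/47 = 275/47 = 5.85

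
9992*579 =5785368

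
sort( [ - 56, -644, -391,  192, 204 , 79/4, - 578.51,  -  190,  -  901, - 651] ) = [ - 901, - 651, - 644, - 578.51,-391 , - 190, -56,79/4, 192, 204 ]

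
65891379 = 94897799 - 29006420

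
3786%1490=806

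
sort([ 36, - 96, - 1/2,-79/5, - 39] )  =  [  -  96, - 39, - 79/5, - 1/2,36 ] 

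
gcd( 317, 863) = 1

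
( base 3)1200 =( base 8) 55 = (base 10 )45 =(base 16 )2D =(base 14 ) 33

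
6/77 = 6/77 = 0.08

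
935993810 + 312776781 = 1248770591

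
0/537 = 0 = 0.00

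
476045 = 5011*95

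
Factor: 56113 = 56113^1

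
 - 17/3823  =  - 1 + 3806/3823 = - 0.00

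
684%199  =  87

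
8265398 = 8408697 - 143299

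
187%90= 7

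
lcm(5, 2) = 10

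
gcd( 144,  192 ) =48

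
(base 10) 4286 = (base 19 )bgb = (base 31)4e8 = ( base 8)10276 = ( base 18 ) d42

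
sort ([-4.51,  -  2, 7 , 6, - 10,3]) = [-10 , - 4.51,-2,3, 6,  7]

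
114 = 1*114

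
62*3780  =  234360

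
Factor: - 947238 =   -  2^1*3^1*47^1*3359^1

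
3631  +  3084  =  6715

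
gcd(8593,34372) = 8593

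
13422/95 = 141 + 27/95  =  141.28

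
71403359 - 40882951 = 30520408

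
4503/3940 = 1 + 563/3940 = 1.14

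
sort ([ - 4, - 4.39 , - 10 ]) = [ - 10, - 4.39,-4]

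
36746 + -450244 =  - 413498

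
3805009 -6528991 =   -  2723982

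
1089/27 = 40 + 1/3 = 40.33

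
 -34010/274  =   - 17005/137=- 124.12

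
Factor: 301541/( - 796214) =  - 331/874 = - 2^(-1) * 19^( - 1)*23^(  -  1)*331^1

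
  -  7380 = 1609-8989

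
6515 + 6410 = 12925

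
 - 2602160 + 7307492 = 4705332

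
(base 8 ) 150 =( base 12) 88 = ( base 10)104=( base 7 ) 206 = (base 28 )3k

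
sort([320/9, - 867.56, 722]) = [  -  867.56,320/9, 722] 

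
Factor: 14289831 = 3^3*23^1*23011^1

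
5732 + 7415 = 13147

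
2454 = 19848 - 17394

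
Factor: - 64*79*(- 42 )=212352 = 2^7*3^1*7^1*79^1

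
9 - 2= 7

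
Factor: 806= 2^1*13^1*31^1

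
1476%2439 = 1476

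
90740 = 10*9074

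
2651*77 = 204127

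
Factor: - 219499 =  - 7^1*31357^1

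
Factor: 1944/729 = 2^3*3^( - 1) = 8/3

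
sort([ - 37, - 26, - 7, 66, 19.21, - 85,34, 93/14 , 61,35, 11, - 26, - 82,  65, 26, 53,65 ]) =[ - 85, - 82,  -  37 , - 26, - 26, - 7, 93/14, 11, 19.21, 26, 34 , 35  ,  53, 61,65, 65,66] 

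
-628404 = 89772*(-7) 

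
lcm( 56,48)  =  336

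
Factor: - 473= - 11^1*43^1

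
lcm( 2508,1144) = 65208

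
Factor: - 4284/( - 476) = 3^2=9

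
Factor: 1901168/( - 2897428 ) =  - 475292/724357= - 2^2*31^1 * 227^( - 1)*3191^(  -  1)*3833^1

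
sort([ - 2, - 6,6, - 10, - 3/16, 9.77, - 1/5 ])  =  [ - 10, - 6, -2,-1/5, - 3/16,6,9.77]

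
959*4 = 3836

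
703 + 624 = 1327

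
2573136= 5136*501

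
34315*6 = 205890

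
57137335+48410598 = 105547933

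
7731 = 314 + 7417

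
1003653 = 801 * 1253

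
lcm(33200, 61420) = 1228400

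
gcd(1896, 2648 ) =8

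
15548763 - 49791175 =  - 34242412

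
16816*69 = 1160304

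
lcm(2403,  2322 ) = 206658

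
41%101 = 41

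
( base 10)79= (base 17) 4B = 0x4f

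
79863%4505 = 3278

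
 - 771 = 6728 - 7499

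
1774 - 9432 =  - 7658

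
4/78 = 2/39 = 0.05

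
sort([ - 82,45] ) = [ - 82,45]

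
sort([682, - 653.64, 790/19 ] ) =[  -  653.64,790/19,682]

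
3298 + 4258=7556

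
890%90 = 80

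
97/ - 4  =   - 97/4 = - 24.25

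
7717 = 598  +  7119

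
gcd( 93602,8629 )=1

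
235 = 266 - 31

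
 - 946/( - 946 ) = 1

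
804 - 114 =690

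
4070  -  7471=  - 3401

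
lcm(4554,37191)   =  223146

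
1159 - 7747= - 6588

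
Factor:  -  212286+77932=-2^1 *11^1*31^1*197^1 =- 134354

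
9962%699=176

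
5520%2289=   942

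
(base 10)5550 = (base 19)F72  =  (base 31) 5O1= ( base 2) 1010110101110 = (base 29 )6HB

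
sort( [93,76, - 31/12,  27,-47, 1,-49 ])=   [ - 49,  -  47, - 31/12,1, 27,  76,93] 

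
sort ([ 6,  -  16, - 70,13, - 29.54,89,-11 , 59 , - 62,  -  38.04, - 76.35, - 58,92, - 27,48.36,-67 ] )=[-76.35 , - 70, - 67, - 62  , - 58 ,- 38.04 ,  -  29.54, - 27,-16, - 11,  6, 13 , 48.36, 59,89 , 92]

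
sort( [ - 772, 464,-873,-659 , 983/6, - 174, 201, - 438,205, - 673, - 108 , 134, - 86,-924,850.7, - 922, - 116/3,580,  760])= [ - 924, -922, - 873,  -  772,-673, - 659, - 438 , - 174, - 108, - 86, - 116/3 , 134,983/6,201, 205, 464, 580, 760 , 850.7] 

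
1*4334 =4334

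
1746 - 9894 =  - 8148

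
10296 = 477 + 9819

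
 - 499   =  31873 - 32372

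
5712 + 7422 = 13134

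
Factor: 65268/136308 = 147/307= 3^1*7^2 *307^( - 1 )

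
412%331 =81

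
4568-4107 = 461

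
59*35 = 2065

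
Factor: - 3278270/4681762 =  -1639135/2340881 = - 5^1*103^( - 1)* 22727^( - 1)*327827^1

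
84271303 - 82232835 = 2038468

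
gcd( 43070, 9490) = 730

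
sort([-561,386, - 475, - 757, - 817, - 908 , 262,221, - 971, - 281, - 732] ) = [ - 971, - 908 , - 817, - 757, - 732, - 561, - 475, - 281,221, 262,386]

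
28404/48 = 591+ 3/4 = 591.75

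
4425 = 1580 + 2845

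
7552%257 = 99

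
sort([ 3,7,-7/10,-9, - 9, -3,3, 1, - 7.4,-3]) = [ - 9,-9,-7.4,  -  3,- 3, - 7/10, 1,3,3,7] 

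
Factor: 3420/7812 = 95/217  =  5^1*7^( - 1)*19^1*31^(-1 ) 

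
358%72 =70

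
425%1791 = 425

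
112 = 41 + 71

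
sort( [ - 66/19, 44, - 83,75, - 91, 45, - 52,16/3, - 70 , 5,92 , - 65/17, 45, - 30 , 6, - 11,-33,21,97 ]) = [ - 91, - 83, - 70, - 52,  -  33, - 30, - 11, - 65/17, - 66/19, 5,16/3,6,21, 44, 45,45 , 75 , 92, 97]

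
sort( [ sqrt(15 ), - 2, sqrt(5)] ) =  [ - 2, sqrt(5),  sqrt( 15 )]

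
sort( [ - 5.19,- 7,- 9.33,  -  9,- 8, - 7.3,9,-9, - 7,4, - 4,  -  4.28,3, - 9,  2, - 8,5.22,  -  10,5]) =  [  -  10,- 9.33, - 9,  -  9,  -  9, - 8, - 8,- 7.3, - 7, - 7, - 5.19, - 4.28, -4,2, 3,4,  5, 5.22, 9]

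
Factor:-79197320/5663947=  -  2^3*5^1*19^1*197^( - 1) * 28751^(  -  1)*104207^1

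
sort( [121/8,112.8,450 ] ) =[ 121/8, 112.8,450]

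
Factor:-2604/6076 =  - 3^1*7^( - 1) = - 3/7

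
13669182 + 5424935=19094117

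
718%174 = 22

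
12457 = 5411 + 7046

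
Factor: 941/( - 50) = - 2^( - 1)*5^( - 2)* 941^1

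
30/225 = 2/15= 0.13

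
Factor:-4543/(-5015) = 77/85 = 5^ (-1)*7^1*11^1*17^( - 1 )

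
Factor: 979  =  11^1*89^1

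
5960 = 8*745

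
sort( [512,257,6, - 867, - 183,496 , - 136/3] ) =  [ - 867, -183 ,-136/3,6,257, 496 , 512 ]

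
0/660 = 0=0.00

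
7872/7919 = 7872/7919 = 0.99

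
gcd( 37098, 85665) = 3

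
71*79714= 5659694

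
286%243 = 43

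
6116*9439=57728924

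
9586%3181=43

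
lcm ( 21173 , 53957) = 1672667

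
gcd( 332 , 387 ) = 1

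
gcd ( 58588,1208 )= 604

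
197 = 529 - 332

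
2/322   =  1/161 = 0.01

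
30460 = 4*7615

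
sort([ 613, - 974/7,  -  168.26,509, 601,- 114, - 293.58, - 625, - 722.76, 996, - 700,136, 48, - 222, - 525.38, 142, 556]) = [ - 722.76 , - 700 , - 625, - 525.38, - 293.58 , - 222,-168.26,-974/7, - 114,48,136,142 , 509,556, 601 , 613,  996]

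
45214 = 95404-50190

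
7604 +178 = 7782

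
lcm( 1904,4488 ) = 62832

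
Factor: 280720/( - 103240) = - 242/89 = - 2^1 *11^2*89^( - 1 ) 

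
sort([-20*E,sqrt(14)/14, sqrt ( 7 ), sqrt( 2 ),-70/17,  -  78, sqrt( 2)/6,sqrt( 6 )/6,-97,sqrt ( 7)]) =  [ - 97,-78 , - 20*E,- 70/17,sqrt( 2)/6, sqrt(14 )/14, sqrt (6) /6, sqrt( 2 ),sqrt( 7) , sqrt( 7 )]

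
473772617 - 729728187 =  - 255955570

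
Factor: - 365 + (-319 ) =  - 684 = - 2^2*3^2*19^1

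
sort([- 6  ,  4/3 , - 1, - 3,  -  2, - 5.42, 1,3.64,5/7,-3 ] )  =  [ - 6,-5.42, - 3, - 3,-2, - 1, 5/7,1, 4/3,3.64]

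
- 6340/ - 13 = 6340/13 = 487.69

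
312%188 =124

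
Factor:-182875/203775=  -35/39 = -3^( - 1)*5^1 *7^1*13^( - 1)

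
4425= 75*59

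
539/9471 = 7/123=0.06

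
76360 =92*830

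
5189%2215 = 759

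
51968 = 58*896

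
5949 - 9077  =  -3128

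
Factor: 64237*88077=5657802249 = 3^1 * 11^1*17^1*157^1*64237^1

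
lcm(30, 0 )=0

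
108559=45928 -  - 62631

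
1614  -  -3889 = 5503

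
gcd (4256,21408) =32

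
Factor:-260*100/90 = -2^3*3^( - 2)*5^2*13^1=-2600/9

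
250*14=3500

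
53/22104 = 53/22104=0.00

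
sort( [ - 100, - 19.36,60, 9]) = [ - 100, - 19.36,9,60] 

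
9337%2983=388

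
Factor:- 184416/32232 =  - 2^2 * 79^( - 1)*113^1 = - 452/79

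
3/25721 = 3/25721 = 0.00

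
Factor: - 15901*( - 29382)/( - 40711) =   -  2^1 * 3^1 *11^( - 1)*59^1*83^1*3701^ ( - 1 )*15901^1 = -  467203182/40711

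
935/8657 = 85/787 = 0.11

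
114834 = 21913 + 92921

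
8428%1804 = 1212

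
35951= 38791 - 2840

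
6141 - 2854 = 3287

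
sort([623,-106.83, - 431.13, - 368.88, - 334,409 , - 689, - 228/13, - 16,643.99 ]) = [ - 689,-431.13, - 368.88,- 334, - 106.83,-228/13,- 16,409, 623,643.99 ] 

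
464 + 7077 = 7541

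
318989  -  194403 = 124586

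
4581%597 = 402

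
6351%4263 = 2088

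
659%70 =29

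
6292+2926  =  9218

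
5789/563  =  10 + 159/563 = 10.28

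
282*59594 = 16805508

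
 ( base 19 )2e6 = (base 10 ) 994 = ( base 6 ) 4334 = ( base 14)510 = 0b1111100010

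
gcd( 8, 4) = 4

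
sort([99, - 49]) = [ - 49, 99]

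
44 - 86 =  - 42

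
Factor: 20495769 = 3^1 * 7^2 * 67^1*2081^1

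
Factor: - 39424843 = -131^1*300953^1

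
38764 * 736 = 28530304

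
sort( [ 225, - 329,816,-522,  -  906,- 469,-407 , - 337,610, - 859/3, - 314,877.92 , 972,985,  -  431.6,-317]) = [-906,  -  522, - 469, - 431.6, - 407, - 337, - 329, - 317,-314, - 859/3,225,610,816, 877.92,972 , 985] 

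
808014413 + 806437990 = 1614452403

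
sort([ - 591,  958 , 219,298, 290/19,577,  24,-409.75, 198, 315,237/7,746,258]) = [ - 591,-409.75,  290/19,24,237/7,  198, 219,258,298,315, 577,  746,958 ] 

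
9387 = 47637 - 38250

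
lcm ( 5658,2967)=243294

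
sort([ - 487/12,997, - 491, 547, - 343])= [-491,-343, - 487/12,  547, 997]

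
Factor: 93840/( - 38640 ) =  - 7^(  -  1)*17^1 = - 17/7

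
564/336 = 1+19/28 = 1.68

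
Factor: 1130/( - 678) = -3^( - 1 ) * 5^1 = - 5/3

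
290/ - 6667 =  - 290/6667= - 0.04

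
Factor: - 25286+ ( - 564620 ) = - 2^1*294953^1 =- 589906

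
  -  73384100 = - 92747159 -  - 19363059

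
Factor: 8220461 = 8220461^1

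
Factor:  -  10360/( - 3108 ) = 10/3 = 2^1*3^( - 1)* 5^1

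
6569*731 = 4801939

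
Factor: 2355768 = 2^3*3^2*32719^1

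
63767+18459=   82226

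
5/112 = 5/112 = 0.04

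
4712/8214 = 2356/4107= 0.57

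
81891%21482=17445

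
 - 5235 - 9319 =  - 14554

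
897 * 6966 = 6248502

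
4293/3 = 1431 = 1431.00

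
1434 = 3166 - 1732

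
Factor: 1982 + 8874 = 10856= 2^3*23^1*59^1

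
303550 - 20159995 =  - 19856445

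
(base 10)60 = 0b111100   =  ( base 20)30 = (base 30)20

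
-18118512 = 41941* ( - 432 ) 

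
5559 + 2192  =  7751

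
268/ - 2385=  - 1 + 2117/2385  =  - 0.11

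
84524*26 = 2197624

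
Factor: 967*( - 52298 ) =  - 2^1 *79^1*331^1*967^1 = - 50572166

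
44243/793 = 55 + 628/793=55.79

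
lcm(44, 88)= 88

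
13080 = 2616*5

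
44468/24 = 11117/6 = 1852.83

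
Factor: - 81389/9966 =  - 2^( - 1)*3^( - 1)*7^2  =  -49/6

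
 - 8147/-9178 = 8147/9178 = 0.89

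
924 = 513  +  411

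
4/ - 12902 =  - 2/6451 = - 0.00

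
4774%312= 94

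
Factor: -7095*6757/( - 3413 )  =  3^1*5^1*11^1*29^1*43^1 * 233^1*3413^( - 1) = 47940915/3413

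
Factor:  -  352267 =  - 352267^1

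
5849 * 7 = 40943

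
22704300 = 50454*450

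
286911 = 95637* 3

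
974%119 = 22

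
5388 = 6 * 898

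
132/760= 33/190 = 0.17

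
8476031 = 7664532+811499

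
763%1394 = 763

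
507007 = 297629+209378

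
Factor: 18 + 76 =94 = 2^1 * 47^1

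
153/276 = 51/92 = 0.55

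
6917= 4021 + 2896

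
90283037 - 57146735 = 33136302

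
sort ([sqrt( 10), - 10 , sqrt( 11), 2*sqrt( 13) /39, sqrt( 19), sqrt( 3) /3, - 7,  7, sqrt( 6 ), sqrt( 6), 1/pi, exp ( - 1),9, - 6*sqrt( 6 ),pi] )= [-6*sqrt(6 ), - 10,- 7,2*sqrt( 13 )/39, 1/pi, exp( - 1 ),sqrt( 3)/3, sqrt( 6),sqrt(6),  pi,sqrt (10) , sqrt(11 ),sqrt ( 19 ),7,9 ]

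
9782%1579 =308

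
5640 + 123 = 5763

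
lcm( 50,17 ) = 850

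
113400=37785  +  75615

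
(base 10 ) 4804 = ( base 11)3678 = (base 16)12C4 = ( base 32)4M4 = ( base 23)91k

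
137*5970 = 817890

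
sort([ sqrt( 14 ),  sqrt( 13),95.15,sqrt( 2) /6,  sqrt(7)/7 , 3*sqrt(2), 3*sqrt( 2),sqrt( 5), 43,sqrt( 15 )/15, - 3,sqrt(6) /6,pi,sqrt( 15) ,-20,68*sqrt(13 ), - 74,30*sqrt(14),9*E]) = [ - 74, - 20, - 3, sqrt ( 2)/6,sqrt( 15) /15,sqrt( 7)/7, sqrt(6)/6, sqrt(5),pi , sqrt(13), sqrt(14),sqrt(15), 3*sqrt(2 ),3*sqrt( 2 ),9*E , 43,  95.15, 30 * sqrt(14), 68*sqrt(13) ]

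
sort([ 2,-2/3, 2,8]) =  [-2/3, 2, 2 , 8] 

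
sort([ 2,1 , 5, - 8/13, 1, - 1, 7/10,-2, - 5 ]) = [-5 ,  -  2, - 1, - 8/13, 7/10,1,1, 2,5 ] 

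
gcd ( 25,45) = 5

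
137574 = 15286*9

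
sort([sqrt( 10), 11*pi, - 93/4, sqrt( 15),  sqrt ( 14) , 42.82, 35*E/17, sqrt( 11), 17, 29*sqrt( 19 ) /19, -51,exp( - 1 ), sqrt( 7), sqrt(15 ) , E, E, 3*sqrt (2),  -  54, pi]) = [ - 54, - 51, - 93/4, exp( - 1 ), sqrt( 7 ), E, E,pi, sqrt( 10 ),sqrt( 11 ), sqrt( 14 ),sqrt( 15), sqrt( 15),3 * sqrt ( 2 ),35*E/17, 29 *sqrt( 19 )/19, 17, 11 * pi,42.82] 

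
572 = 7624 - 7052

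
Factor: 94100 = 2^2*5^2*941^1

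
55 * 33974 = 1868570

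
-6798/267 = -2266/89  =  - 25.46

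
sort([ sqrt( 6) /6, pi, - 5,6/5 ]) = [-5, sqrt(6)/6,6/5,pi ] 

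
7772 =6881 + 891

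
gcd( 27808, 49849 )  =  79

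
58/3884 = 29/1942 = 0.01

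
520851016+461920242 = 982771258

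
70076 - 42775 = 27301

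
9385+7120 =16505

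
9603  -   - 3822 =13425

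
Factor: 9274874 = 2^1 * 7^1 * 662491^1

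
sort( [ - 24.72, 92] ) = [ -24.72, 92 ] 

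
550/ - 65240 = - 55/6524 = -0.01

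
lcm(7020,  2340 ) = 7020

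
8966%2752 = 710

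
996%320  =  36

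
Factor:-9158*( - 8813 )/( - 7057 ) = -2^1 * 7^1 * 19^1*241^1*1259^1*7057^( - 1)= - 80709454/7057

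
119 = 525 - 406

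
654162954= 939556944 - 285393990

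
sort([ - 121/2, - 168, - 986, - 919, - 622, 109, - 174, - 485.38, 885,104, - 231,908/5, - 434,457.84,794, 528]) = [-986, - 919, -622, - 485.38,  -  434,  -  231, - 174, -168, - 121/2, 104, 109, 908/5,457.84,528, 794 , 885 ]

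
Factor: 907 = 907^1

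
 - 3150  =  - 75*42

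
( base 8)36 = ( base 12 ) 26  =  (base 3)1010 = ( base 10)30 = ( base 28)12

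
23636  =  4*5909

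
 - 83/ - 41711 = 83/41711 = 0.00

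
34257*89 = 3048873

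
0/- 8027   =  0/1 = - 0.00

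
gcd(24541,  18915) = 97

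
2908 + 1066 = 3974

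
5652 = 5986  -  334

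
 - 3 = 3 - 6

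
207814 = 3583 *58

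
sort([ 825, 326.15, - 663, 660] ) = [ - 663,  326.15, 660,  825] 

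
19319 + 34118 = 53437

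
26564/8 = 6641/2= 3320.50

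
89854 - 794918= -705064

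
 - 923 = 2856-3779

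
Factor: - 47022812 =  - 2^2*769^1*15287^1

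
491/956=491/956 = 0.51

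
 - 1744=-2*872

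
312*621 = 193752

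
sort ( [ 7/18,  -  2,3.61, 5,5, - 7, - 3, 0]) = [  -  7 ,-3, -2, 0,7/18  ,  3.61,  5,5 ]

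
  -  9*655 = - 5895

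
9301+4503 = 13804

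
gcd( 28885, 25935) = 5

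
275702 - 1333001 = - 1057299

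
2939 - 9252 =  - 6313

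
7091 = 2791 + 4300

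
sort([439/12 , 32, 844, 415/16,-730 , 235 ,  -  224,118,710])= [ - 730,-224, 415/16, 32,439/12, 118 , 235, 710  ,  844 ] 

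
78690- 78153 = 537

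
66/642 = 11/107 = 0.10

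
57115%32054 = 25061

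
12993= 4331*3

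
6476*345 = 2234220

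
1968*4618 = 9088224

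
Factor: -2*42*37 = - 2^2*3^1*7^1*37^1 = - 3108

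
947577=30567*31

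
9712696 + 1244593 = 10957289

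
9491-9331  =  160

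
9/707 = 9/707 = 0.01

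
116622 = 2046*57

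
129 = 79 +50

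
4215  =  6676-2461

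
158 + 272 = 430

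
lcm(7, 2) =14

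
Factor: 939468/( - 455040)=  - 2^( - 5)*3^ ( - 1 )*5^( - 1 ) * 991^1 = -991/480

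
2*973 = 1946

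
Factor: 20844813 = 3^1*11^1*241^1*2621^1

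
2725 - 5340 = - 2615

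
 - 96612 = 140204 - 236816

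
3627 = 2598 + 1029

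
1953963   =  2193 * 891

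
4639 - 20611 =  - 15972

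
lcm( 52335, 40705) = 366345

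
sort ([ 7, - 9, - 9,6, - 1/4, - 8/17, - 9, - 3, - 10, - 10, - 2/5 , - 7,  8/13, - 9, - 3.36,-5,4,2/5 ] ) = [  -  10 , - 10,-9 , - 9, - 9, - 9, - 7,-5, - 3.36, - 3,-8/17, - 2/5, - 1/4, 2/5,8/13, 4, 6,7]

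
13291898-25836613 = -12544715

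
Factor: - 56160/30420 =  - 24/13 = - 2^3*3^1*13^( -1) 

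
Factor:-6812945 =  - 5^1 * 23^1 * 59243^1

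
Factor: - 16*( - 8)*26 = 3328 = 2^8*13^1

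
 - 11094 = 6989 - 18083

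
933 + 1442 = 2375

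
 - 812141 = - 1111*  731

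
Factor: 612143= 7^1 * 157^1*557^1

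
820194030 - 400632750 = 419561280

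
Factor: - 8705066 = - 2^1*61^1 * 71353^1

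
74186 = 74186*1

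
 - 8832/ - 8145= 2944/2715 = 1.08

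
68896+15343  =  84239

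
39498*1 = 39498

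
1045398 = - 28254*(-37 )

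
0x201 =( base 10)513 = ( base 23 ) m7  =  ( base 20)15d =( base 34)F3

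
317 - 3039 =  - 2722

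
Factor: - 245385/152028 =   -  2^( - 2)*5^1*7^1 * 19^1 * 103^( - 1) = - 665/412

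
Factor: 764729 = 7^1*107^1*1021^1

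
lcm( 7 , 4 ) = 28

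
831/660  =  1 + 57/220 = 1.26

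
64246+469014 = 533260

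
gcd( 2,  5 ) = 1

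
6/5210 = 3/2605  =  0.00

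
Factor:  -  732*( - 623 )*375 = 171013500 = 2^2*3^2*5^3*7^1*61^1*89^1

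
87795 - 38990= 48805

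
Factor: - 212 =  - 2^2*53^1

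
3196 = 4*799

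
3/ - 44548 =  - 1 + 44545/44548= -  0.00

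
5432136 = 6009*904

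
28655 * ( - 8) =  - 229240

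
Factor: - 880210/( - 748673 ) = 890/757 = 2^1*5^1*89^1*757^( - 1 )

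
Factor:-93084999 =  - 3^1*7^1 *4432619^1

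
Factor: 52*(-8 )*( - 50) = 20800 = 2^6  *  5^2 *13^1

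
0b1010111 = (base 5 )322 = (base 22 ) 3l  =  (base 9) 106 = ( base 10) 87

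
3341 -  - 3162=6503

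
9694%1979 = 1778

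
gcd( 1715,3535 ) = 35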